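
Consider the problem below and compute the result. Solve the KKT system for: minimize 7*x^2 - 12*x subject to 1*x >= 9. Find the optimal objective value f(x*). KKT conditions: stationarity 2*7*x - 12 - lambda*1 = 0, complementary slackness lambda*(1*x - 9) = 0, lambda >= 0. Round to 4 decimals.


Step 1: Try lambda = 0 (constraint inactive).
x_unc = 12/(2*7) = 0.8571
Check: 1*0.8571 = 0.8571 < 9 -- violated!
Step 2: Constraint must be active: 1*x = 9
x* = 9/1 = 9.0
lambda = (2*7*9.0 - 12)/1 = 114.0
Step 3: Compute optimal value.
f(x*) = 7*9.0^2 - 12*9.0 = 459.0


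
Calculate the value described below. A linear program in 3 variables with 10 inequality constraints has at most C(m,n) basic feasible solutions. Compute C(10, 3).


Each vertex corresponds to some choice of n active constraints out of m, so the number of vertices is at most C(m, n) = m! / (n!(m-n)!).
m = 10, n = 3
Numerator: 10 * 9 * 8
Denominator: 3! = 6
C(10, 3) = 120


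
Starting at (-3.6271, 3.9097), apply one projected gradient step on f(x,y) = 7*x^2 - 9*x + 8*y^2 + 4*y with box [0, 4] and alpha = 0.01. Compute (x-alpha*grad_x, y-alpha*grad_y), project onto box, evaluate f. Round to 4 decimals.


Step 1: Compute gradient at (-3.6271, 3.9097).
grad_x = 2*7*-3.6271 - 9 = -59.7794
grad_y = 2*8*3.9097 + 4 = 66.5552
Step 2: Gradient step.
x_raw = -3.6271 - 0.01*-59.7794 = -3.0293
y_raw = 3.9097 - 0.01*66.5552 = 3.2441
Step 3: Project onto [0, 4].
x_proj = clip(-3.0293) = 0.0
y_proj = clip(3.2441) = 3.2441
Step 4: Evaluate f.
f(0.0, 3.2441) = 97.1726


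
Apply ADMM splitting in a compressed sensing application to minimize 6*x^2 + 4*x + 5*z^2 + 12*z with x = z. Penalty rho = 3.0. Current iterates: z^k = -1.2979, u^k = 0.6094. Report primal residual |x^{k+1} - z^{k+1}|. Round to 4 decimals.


ADMM iteration with rho = 3.0, z^k = -1.2979, u^k = 0.6094
Step 1: x-update.
Minimize 6*x^2 + 4*x + (3.0/2)*(x + 1.2979 + 0.6094)^2
FOC: (2*6 + 3.0)*x = -4 + 3.0*(-1.2979 - 0.6094)
x^{k+1} = -0.6481
Step 2: z-update.
Minimize 5*z^2 + 12*z + (3.0/2)*(-0.6481 - z + 0.6094)^2
FOC: (2*5 + 3.0)*z = -12 + 3.0*(-0.6481 + 0.6094)
z^{k+1} = -0.932
Step 3: u-update.
u^{k+1} = 0.6094 - 0.6481 + 0.932 = 0.8933
Step 4: Primal residual = |-0.6481 + 0.932| = 0.2839


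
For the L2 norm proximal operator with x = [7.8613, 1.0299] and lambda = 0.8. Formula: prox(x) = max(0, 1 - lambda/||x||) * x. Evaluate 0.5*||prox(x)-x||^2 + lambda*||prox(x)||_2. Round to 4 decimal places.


Step 1: Compute ||x||.
||x|| = 7.9285
Step 2: Compute scaling factor.
scale = max(0, 1 - 0.8/7.9285) = 0.8991
Step 3: prox(x) = [7.0681, 0.926]
||prox(x)|| = 7.1285
Step 4: Proximal objective.
0.5*||prox-x||^2 = 0.32
lambda*||prox|| = 5.7028
Total = 6.0228


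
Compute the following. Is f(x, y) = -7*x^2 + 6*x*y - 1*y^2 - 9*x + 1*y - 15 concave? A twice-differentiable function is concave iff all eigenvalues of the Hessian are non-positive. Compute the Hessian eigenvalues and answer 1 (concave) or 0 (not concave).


The Hessian of f(x,y) = -7*x^2 + 6*x*y - 1*y^2 - 9*x + 1*y - 15 is:
H = [[-14, 6], [6, -2]]
Trace = -14 - 2 = -16
Determinant = -14*-2 - (6)^2 = -8
Discriminant = (-16)^2 - 4*-8 = 288.0
Eigenvalues: lambda_1 = -16.4853, lambda_2 = 0.4853
The function is not concave.

0


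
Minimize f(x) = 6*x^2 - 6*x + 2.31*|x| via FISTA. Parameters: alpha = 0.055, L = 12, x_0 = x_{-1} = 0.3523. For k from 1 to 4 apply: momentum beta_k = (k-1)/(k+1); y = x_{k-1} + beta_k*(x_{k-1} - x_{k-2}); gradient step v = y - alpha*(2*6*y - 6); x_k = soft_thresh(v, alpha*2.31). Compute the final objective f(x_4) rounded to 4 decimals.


FISTA on f(x) = 6*x^2 - 6*x + 2.31*|x|
L = 12, alpha = 0.055
Iteration 1: beta = 0.0, y = 0.3523 + 0.0*(0.3523 - 0.3523) = 0.3523
  grad(y) = -1.7724, v = y - alpha*grad = 0.4498
  prox(v) = soft_thresh(0.4498, 0.1271) = 0.3227
Iteration 2: beta = 0.3333, y = 0.3227 + 0.3333*(0.3227 - 0.3523) = 0.3129
  grad(y) = -2.2455, v = y - alpha*grad = 0.4364
  prox(v) = soft_thresh(0.4364, 0.1271) = 0.3093
Iteration 3: beta = 0.5, y = 0.3093 + 0.5*(0.3093 - 0.3227) = 0.3026
  grad(y) = -2.3685, v = y - alpha*grad = 0.4329
  prox(v) = soft_thresh(0.4329, 0.1271) = 0.3058
Iteration 4: beta = 0.6, y = 0.3058 + 0.6*(0.3058 - 0.3093) = 0.3038
  grad(y) = -2.355, v = y - alpha*grad = 0.4333
  prox(v) = soft_thresh(0.4333, 0.1271) = 0.3062
f(x_4) = 6*0.3062^2 - 6*0.3062 + 2.31*|0.3062| = -0.5673


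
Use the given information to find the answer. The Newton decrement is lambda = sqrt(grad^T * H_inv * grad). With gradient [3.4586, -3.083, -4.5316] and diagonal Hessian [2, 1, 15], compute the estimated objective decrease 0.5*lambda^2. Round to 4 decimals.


Step 1: H is diagonal, so H^(-1) * g = [1.7293, -3.083, -0.3021].
Step 2: g^T H^(-1) g = sum_i g_i^2 / H_ii
  = (3.4586)^2/2 + (-3.083)^2/1 + (-4.5316)^2/15
  = 5.981 + 9.5049 + 1.369 = 16.8549
Step 3: Objective decrease = 0.5 * g^T H^(-1) g = 8.4274


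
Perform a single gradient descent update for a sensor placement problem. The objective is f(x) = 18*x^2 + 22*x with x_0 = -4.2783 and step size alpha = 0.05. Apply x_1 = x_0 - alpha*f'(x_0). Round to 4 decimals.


We compute the gradient at x_0 and apply the update.
f'(x) = 36*x + 22
f'(-4.2783) = 36*-4.2783 + 22 = -132.0188
x_1 = -4.2783 - 0.05*-132.0188 = 2.3226


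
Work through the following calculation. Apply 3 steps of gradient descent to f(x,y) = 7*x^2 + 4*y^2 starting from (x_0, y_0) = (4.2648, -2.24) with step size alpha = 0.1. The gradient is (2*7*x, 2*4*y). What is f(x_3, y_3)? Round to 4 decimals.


Gradient descent on f(x,y) = 7*x^2 + 4*y^2.
Starting point: (4.2648, -2.24), alpha = 0.1
Step 1: grad_x = 2*7*4.2648 = 59.7072, grad_y = 2*4*-2.24 = -17.92
  x_1 = 4.2648 - 0.1*59.7072 = -1.7059
  y_1 = -2.24 - 0.1*-17.92 = -0.448
Step 2: grad_x = 2*7*-1.7059 = -23.8829, grad_y = 2*4*-0.448 = -3.584
  x_2 = -1.7059 - 0.1*-23.8829 = 0.6824
  y_2 = -0.448 - 0.1*-3.584 = -0.0896
Step 3: grad_x = 2*7*0.6824 = 9.5532, grad_y = 2*4*-0.0896 = -0.7168
  x_3 = 0.6824 - 0.1*9.5532 = -0.2729
  y_3 = -0.0896 - 0.1*-0.7168 = -0.0179
f(-0.2729, -0.0179) = 7*(-0.2729)^2 + 4*(-0.0179)^2 = 0.5228


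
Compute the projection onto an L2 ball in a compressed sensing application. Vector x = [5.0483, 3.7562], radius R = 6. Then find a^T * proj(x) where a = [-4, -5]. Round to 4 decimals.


Step 1: Compute ||x|| (intermediates to 6 decimals).
||x|| = sqrt(5.0483^2 + 3.7562^2) = 6.292406
Step 2: Project.
Since ||x|| > R, scale = R/||x|| = 6/6.292406 = 0.95353, proj(x) = scale * x
proj(x) = [4.813705, 3.581649]
Step 3: Dot product.
a^T * proj(x) = -4*4.813705 - 5*3.581649 = -37.1631


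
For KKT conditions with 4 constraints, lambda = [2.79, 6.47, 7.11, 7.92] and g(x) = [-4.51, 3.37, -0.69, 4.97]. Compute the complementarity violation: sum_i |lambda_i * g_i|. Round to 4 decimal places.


KKT complementary slackness check:
lambda_1 * g_1 = 2.79 * -4.51 = -12.5829
lambda_2 * g_2 = 6.47 * 3.37 = 21.8039
lambda_3 * g_3 = 7.11 * -0.69 = -4.9059
lambda_4 * g_4 = 7.92 * 4.97 = 39.3624
Total violation = 12.5829 + 21.8039 + 4.9059 + 39.3624 = 78.6551


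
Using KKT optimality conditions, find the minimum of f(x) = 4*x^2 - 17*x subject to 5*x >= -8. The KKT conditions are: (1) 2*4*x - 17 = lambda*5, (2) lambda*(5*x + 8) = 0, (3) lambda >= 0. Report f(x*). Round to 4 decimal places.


Step 1: Try lambda = 0 (constraint inactive).
Stationarity: 2*4*x - 17 = 0
x* = 17/(2*4) = 2.125
Check constraint: 5*2.125 = 10.625 >= -8 -- satisfied.
Step 2: Compute optimal value.
f(x*) = 4*2.125^2 - 17*2.125 = -18.0625


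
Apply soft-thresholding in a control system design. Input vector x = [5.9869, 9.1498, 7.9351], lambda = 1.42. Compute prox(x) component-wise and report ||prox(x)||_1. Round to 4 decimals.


Soft-thresholding with lambda = 1.42:
prox(5.9869) = sign(5.9869)*max(|5.9869| - 1.42, 0) = 4.5669
prox(9.1498) = sign(9.1498)*max(|9.1498| - 1.42, 0) = 7.7298
prox(7.9351) = sign(7.9351)*max(|7.9351| - 1.42, 0) = 6.5151
prox(x) = [4.5669, 7.7298, 6.5151]
||prox(x)||_1 = 4.5669 + 7.7298 + 6.5151 = 18.8118


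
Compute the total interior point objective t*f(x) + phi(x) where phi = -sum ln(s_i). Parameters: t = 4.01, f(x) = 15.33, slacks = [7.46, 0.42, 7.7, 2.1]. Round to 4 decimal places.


Step 1: Compute log-barrier.
ln values: [2.0096, -0.8675, 2.0412, 0.7419]
phi = -(2.0096 - 0.8675 + 2.0412 + 0.7419) = -3.9252
Step 2: Compute augmented objective.
t*f(x) = 4.01*15.33 = 61.4733
Total = 61.4733 - 3.9252 = 57.5481


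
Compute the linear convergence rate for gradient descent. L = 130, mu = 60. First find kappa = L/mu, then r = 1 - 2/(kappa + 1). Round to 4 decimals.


Step 1: Compute the condition number.
kappa = L/mu = 130/60 = 2.1667
Step 2: Compute the convergence rate.
r = 1 - 2/(kappa + 1) = 1 - 2*mu/(L + mu) = (L - mu)/(L + mu) = 70/190 = 0.3684


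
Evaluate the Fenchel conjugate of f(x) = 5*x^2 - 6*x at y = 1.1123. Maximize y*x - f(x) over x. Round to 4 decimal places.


f*(y) = sup_x {y*x - a*x^2 - b*x} = sup_x {(y-b)*x - a*x^2}
FOC: (y - b) - 2a*x = 0 => x* = (y - b)/(2a)
x* = (1.1123 + 6)/(2*5) = 0.7112
f*(1.1123) = (y-b)^2/(4a) = (1.1123 + 6)^2/(4*5)
= 50.5848/20 = 2.5292


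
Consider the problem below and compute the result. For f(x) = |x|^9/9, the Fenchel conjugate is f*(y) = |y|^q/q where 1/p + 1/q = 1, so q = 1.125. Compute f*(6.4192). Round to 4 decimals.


The conjugate exponent q satisfies 1/p + 1/q = 1.
p = 9, so q = 9/(9 - 1) = 1.125
|y|^q = 6.4192^1.125 = 8.0987
f*(6.4192) = 8.0987 / 1.125 = 7.1989


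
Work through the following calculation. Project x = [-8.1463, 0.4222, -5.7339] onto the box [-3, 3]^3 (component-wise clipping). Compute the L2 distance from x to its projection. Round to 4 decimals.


Project each component onto [-3, 3].
clip(-8.1463) = -3.0, clip(0.4222) = 0.4222, clip(-5.7339) = -3.0
Projection = [-3.0, 0.4222, -3.0]
Squared diffs: [26.4844, 0.0, 7.4742]
Distance = sqrt(33.9586) = 5.8274


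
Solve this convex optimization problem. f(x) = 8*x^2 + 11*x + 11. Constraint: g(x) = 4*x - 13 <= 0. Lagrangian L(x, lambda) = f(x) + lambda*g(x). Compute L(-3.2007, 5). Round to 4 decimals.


Step 1: Evaluate f(x).
f(-3.2007) = 8*(-3.2007)^2 + 11*(-3.2007) + 11 = 57.7481
Step 2: Evaluate g(x).
g(-3.2007) = 4*-3.2007 - 13 = -25.8028
Step 3: Compute Lagrangian.
L = 57.7481 + 5*-25.8028 = -71.2659


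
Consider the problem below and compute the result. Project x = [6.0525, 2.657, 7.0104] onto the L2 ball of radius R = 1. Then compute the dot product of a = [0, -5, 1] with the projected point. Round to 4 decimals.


Step 1: Compute ||x|| (intermediates to 6 decimals).
||x|| = sqrt(6.0525^2 + 2.657^2 + 7.0104^2) = 9.635254
Step 2: Project.
Since ||x|| > R, scale = R/||x|| = 1/9.635254 = 0.103786, proj(x) = scale * x
proj(x) = [0.628165, 0.275759, 0.727581]
Step 3: Dot product.
a^T * proj(x) = 0*0.628165 - 5*0.275759 + 1*0.727581 = -0.6512


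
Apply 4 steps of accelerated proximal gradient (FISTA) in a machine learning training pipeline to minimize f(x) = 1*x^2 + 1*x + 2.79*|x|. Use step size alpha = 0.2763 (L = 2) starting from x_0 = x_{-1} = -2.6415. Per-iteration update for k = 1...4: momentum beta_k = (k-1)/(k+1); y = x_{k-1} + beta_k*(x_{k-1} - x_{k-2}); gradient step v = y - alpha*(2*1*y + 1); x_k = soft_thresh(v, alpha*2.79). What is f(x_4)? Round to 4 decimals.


FISTA on f(x) = 1*x^2 + 1*x + 2.79*|x|
L = 2, alpha = 0.2763
Iteration 1: beta = 0.0, y = -2.6415 + 0.0*(-2.6415 + 2.6415) = -2.6415
  grad(y) = -4.283, v = y - alpha*grad = -1.4581
  prox(v) = soft_thresh(-1.4581, 0.7709) = -0.6872
Iteration 2: beta = 0.3333, y = -0.6872 + 0.3333*(-0.6872 + 2.6415) = -0.0358
  grad(y) = 0.9284, v = y - alpha*grad = -0.2923
  prox(v) = soft_thresh(-0.2923, 0.7709) = 0.0
Iteration 3: beta = 0.5, y = 0.0 + 0.5*(0.0 + 0.6872) = 0.3436
  grad(y) = 1.6872, v = y - alpha*grad = -0.1226
  prox(v) = soft_thresh(-0.1226, 0.7709) = 0.0
Iteration 4: beta = 0.6, y = 0.0 + 0.6*(0.0 - 0.0) = 0.0
  grad(y) = 1.0, v = y - alpha*grad = -0.2763
  prox(v) = soft_thresh(-0.2763, 0.7709) = 0.0
f(x_4) = 1*0.0^2 + 1*0.0 + 2.79*|0.0| = 0.0


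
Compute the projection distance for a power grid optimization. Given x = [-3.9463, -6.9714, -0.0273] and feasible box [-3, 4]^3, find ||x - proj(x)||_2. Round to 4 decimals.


Project each component onto [-3, 4].
clip(-3.9463) = -3.0, clip(-6.9714) = -3.0, clip(-0.0273) = -0.0273
Projection = [-3.0, -3.0, -0.0273]
Squared diffs: [0.8955, 15.772, 0.0]
Distance = sqrt(16.6675) = 4.0826


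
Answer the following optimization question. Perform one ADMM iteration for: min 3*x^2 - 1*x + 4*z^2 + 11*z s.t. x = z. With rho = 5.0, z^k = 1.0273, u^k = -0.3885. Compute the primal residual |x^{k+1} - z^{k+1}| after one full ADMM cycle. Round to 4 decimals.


ADMM iteration with rho = 5.0, z^k = 1.0273, u^k = -0.3885
Step 1: x-update.
Minimize 3*x^2 - 1*x + (5.0/2)*(x - 1.0273 - 0.3885)^2
FOC: (2*3 + 5.0)*x = 1 + 5.0*(1.0273 + 0.3885)
x^{k+1} = 0.7345
Step 2: z-update.
Minimize 4*z^2 + 11*z + (5.0/2)*(0.7345 - z - 0.3885)^2
FOC: (2*4 + 5.0)*z = -11 + 5.0*(0.7345 - 0.3885)
z^{k+1} = -0.7131
Step 3: u-update.
u^{k+1} = -0.3885 + 0.7345 + 0.7131 = 1.059
Step 4: Primal residual = |0.7345 + 0.7131| = 1.4475


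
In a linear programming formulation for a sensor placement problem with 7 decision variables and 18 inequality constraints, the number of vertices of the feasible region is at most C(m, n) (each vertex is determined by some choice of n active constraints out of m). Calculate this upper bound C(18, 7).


Each vertex corresponds to some choice of n active constraints out of m, so the number of vertices is at most C(m, n) = m! / (n!(m-n)!).
m = 18, n = 7
Numerator: 18 * 17 * 16 * 15 * 14 * 13 * 12
Denominator: 7! = 5040
C(18, 7) = 31824


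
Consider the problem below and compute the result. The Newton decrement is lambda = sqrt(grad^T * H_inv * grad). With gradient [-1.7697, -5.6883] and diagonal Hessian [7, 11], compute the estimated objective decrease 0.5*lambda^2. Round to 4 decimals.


Step 1: H is diagonal, so H^(-1) * g = [-0.2528, -0.5171].
Step 2: g^T H^(-1) g = sum_i g_i^2 / H_ii
  = (-1.7697)^2/7 + (-5.6883)^2/11
  = 0.4474 + 2.9415 = 3.3889
Step 3: Objective decrease = 0.5 * g^T H^(-1) g = 1.6945


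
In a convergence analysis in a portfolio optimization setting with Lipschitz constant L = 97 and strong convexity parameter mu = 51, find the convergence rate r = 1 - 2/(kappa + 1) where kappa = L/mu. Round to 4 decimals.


Step 1: Compute the condition number.
kappa = L/mu = 97/51 = 1.902
Step 2: Compute the convergence rate.
r = 1 - 2/(kappa + 1) = 1 - 2*mu/(L + mu) = (L - mu)/(L + mu) = 46/148 = 0.3108


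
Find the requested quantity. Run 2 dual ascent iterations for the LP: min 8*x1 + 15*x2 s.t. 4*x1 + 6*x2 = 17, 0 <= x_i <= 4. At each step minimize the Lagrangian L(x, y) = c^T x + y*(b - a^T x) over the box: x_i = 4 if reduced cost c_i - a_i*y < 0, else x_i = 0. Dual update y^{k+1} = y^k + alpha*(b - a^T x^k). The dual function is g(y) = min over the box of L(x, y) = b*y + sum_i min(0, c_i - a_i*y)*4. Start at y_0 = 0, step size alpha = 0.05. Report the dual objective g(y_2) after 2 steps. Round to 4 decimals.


Dual ascent for LP: min 8*x1 + 15*x2, 4*x1 + 6*x2 = 17, 0 <= x_i <= 4
Step 1: y^k = 0.0, reduced costs: (8.0, 15.0)
  x^k = (0.0, 0.0), subgradient = b - a^T x = 17.0
  y^{k+1} = 0.0 + 0.05*17.0 = 0.85
Step 2: y^k = 0.85, reduced costs: (4.6, 9.9)
  x^k = (0.0, 0.0), subgradient = b - a^T x = 17.0
  y^{k+1} = 0.85 + 0.05*17.0 = 1.7
Dual objective at y_2 = 1.7: reduced costs (1.2, 4.8), box minimizer x = (0.0, 0.0)
g(y_2) = b*y + (c1 - a1*y)*x1 + (c2 - a2*y)*x2 = 17*1.7 + 1.2*0.0 + 4.8*0.0 = 28.9 + 0.0 + 0.0 = 28.9


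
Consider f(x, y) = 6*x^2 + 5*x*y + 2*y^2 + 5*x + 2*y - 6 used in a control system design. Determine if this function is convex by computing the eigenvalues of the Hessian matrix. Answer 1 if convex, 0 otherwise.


The Hessian of f(x,y) = 6*x^2 + 5*x*y + 2*y^2 + 5*x + 2*y - 6 is:
H = [[12, 5], [5, 4]]
Trace = 12 + 4 = 16
Determinant = 12*4 - (5)^2 = 23
Discriminant = (16)^2 - 4*23 = 164.0
Eigenvalues: lambda_1 = 1.5969, lambda_2 = 14.4031
The function is convex.

1


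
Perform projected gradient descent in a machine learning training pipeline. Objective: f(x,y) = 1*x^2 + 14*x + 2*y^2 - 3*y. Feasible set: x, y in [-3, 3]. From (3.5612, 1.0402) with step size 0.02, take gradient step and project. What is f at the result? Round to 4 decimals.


Step 1: Compute gradient at (3.5612, 1.0402).
grad_x = 2*1*3.5612 + 14 = 21.1224
grad_y = 2*2*1.0402 - 3 = 1.1608
Step 2: Gradient step.
x_raw = 3.5612 - 0.02*21.1224 = 3.1388
y_raw = 1.0402 - 0.02*1.1608 = 1.017
Step 3: Project onto [-3, 3].
x_proj = clip(3.1388) = 3.0
y_proj = clip(1.017) = 1.017
Step 4: Evaluate f.
f(3.0, 1.017) = 50.0176


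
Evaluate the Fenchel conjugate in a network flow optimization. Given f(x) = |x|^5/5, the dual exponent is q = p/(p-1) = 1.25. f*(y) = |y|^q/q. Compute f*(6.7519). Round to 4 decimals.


The conjugate exponent q satisfies 1/p + 1/q = 1.
p = 5, so q = 5/(5 - 1) = 1.25
|y|^q = 6.7519^1.25 = 10.8838
f*(6.7519) = 10.8838 / 1.25 = 8.7071


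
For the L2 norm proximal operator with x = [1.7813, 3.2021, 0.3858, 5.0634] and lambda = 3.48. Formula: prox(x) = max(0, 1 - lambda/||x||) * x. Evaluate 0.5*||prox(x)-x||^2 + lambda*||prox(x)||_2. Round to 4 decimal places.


Step 1: Compute ||x||.
||x|| = 6.2621
Step 2: Compute scaling factor.
scale = max(0, 1 - 3.48/6.2621) = 0.4443
Step 3: prox(x) = [0.7914, 1.4226, 0.1714, 2.2495]
||prox(x)|| = 2.7821
Step 4: Proximal objective.
0.5*||prox-x||^2 = 6.0552
lambda*||prox|| = 9.6817
Total = 15.7368


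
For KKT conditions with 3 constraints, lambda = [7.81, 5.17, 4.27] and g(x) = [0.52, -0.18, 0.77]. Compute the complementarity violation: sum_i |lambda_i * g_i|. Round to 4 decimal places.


KKT complementary slackness check:
lambda_1 * g_1 = 7.81 * 0.52 = 4.0612
lambda_2 * g_2 = 5.17 * -0.18 = -0.9306
lambda_3 * g_3 = 4.27 * 0.77 = 3.2879
Total violation = 4.0612 + 0.9306 + 3.2879 = 8.2797


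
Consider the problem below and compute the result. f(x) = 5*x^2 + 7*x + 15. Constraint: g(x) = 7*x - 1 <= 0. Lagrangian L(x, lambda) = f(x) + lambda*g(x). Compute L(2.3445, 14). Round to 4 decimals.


Step 1: Evaluate f(x).
f(2.3445) = 5*2.3445^2 + 7*2.3445 + 15 = 58.8949
Step 2: Evaluate g(x).
g(2.3445) = 7*2.3445 - 1 = 15.4115
Step 3: Compute Lagrangian.
L = 58.8949 + 14*15.4115 = 274.6559


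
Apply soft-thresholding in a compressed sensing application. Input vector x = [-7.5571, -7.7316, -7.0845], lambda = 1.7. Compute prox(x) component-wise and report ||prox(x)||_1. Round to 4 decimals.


Soft-thresholding with lambda = 1.7:
prox(-7.5571) = sign(-7.5571)*max(|-7.5571| - 1.7, 0) = -5.8571
prox(-7.7316) = sign(-7.7316)*max(|-7.7316| - 1.7, 0) = -6.0316
prox(-7.0845) = sign(-7.0845)*max(|-7.0845| - 1.7, 0) = -5.3845
prox(x) = [-5.8571, -6.0316, -5.3845]
||prox(x)||_1 = 5.8571 + 6.0316 + 5.3845 = 17.2732


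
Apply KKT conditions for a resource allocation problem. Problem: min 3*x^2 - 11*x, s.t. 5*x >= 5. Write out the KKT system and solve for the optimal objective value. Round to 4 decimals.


Step 1: Try lambda = 0 (constraint inactive).
Stationarity: 2*3*x - 11 = 0
x* = 11/(2*3) = 11/6 = 1.8333 (rounded; the exact value 11/6 is used below)
Check constraint: 5*1.8333 = 9.1665 >= 5 -- satisfied.
Step 2: Compute optimal value.
f(x*) = 3*(11/6)^2 - 11*(11/6) = -10.0833


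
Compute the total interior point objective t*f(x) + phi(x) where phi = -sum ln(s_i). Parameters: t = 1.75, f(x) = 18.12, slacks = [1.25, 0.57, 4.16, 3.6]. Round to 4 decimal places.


Step 1: Compute log-barrier.
ln values: [0.2231, -0.5621, 1.4255, 1.2809]
phi = -(0.2231 - 0.5621 + 1.4255 + 1.2809) = -2.3675
Step 2: Compute augmented objective.
t*f(x) = 1.75*18.12 = 31.71
Total = 31.71 - 2.3675 = 29.3425


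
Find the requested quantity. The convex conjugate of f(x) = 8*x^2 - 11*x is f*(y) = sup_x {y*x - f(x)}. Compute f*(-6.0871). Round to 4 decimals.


f*(y) = sup_x {y*x - a*x^2 - b*x} = sup_x {(y-b)*x - a*x^2}
FOC: (y - b) - 2a*x = 0 => x* = (y - b)/(2a)
x* = (-6.0871 + 11)/(2*8) = 0.3071
f*(-6.0871) = (y-b)^2/(4a) = (-6.0871 + 11)^2/(4*8)
= 24.1366/32 = 0.7543


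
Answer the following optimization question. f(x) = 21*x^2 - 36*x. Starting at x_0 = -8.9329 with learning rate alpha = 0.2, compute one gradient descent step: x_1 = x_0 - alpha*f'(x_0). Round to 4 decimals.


We compute the gradient at x_0 and apply the update.
f'(x) = 42*x - 36
f'(-8.9329) = 42*-8.9329 - 36 = -411.1818
x_1 = -8.9329 - 0.2*-411.1818 = 73.3035


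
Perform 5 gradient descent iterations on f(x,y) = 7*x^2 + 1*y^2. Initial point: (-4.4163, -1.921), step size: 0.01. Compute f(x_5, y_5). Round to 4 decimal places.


Gradient descent on f(x,y) = 7*x^2 + 1*y^2.
Starting point: (-4.4163, -1.921), alpha = 0.01
Step 1: grad_x = 2*7*-4.4163 = -61.8282, grad_y = 2*1*-1.921 = -3.842
  x_1 = -4.4163 - 0.01*-61.8282 = -3.798
  y_1 = -1.921 - 0.01*-3.842 = -1.8826
Step 2: grad_x = 2*7*-3.798 = -53.1723, grad_y = 2*1*-1.8826 = -3.7652
  x_2 = -3.798 - 0.01*-53.1723 = -3.2663
  y_2 = -1.8826 - 0.01*-3.7652 = -1.8449
Step 3: grad_x = 2*7*-3.2663 = -45.7281, grad_y = 2*1*-1.8449 = -3.6899
  x_3 = -3.2663 - 0.01*-45.7281 = -2.809
  y_3 = -1.8449 - 0.01*-3.6899 = -1.808
Step 4: grad_x = 2*7*-2.809 = -39.3262, grad_y = 2*1*-1.808 = -3.6161
  x_4 = -2.809 - 0.01*-39.3262 = -2.4158
  y_4 = -1.808 - 0.01*-3.6161 = -1.7719
Step 5: grad_x = 2*7*-2.4158 = -33.8205, grad_y = 2*1*-1.7719 = -3.5437
  x_5 = -2.4158 - 0.01*-33.8205 = -2.0775
  y_5 = -1.7719 - 0.01*-3.5437 = -1.7364
f(-2.0775, -1.7364) = 7*(-2.0775)^2 + 1*(-1.7364)^2 = 33.2286


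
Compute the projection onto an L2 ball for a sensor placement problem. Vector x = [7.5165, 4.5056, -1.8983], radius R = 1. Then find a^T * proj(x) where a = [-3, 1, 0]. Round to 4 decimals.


Step 1: Compute ||x|| (intermediates to 6 decimals).
||x|| = sqrt(7.5165^2 + 4.5056^2 + (-1.8983)^2) = 8.966702
Step 2: Project.
Since ||x|| > R, scale = R/||x|| = 1/8.966702 = 0.111524, proj(x) = scale * x
proj(x) = [0.83827, 0.502483, -0.211706]
Step 3: Dot product.
a^T * proj(x) = -3*0.83827 + 1*0.502483 + 0*(-0.211706) = -2.0123


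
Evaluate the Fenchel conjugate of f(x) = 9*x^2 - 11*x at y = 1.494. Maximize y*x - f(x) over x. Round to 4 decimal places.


f*(y) = sup_x {y*x - a*x^2 - b*x} = sup_x {(y-b)*x - a*x^2}
FOC: (y - b) - 2a*x = 0 => x* = (y - b)/(2a)
x* = (1.494 + 11)/(2*9) = 0.6941
f*(1.494) = (y-b)^2/(4a) = (1.494 + 11)^2/(4*9)
= 156.1/36 = 4.3361


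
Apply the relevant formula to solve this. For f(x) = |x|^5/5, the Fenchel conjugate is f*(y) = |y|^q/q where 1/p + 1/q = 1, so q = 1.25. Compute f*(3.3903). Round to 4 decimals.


The conjugate exponent q satisfies 1/p + 1/q = 1.
p = 5, so q = 5/(5 - 1) = 1.25
|y|^q = 3.3903^1.25 = 4.6004
f*(3.3903) = 4.6004 / 1.25 = 3.6803


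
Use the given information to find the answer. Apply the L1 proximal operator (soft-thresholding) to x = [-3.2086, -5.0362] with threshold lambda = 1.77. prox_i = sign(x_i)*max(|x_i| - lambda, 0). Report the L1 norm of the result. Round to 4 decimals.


Soft-thresholding with lambda = 1.77:
prox(-3.2086) = sign(-3.2086)*max(|-3.2086| - 1.77, 0) = -1.4386
prox(-5.0362) = sign(-5.0362)*max(|-5.0362| - 1.77, 0) = -3.2662
prox(x) = [-1.4386, -3.2662]
||prox(x)||_1 = 1.4386 + 3.2662 = 4.7048


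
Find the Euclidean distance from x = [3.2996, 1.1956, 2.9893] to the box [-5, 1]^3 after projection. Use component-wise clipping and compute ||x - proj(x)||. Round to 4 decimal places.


Project each component onto [-5, 1].
clip(3.2996) = 1.0, clip(1.1956) = 1.0, clip(2.9893) = 1.0
Projection = [1.0, 1.0, 1.0]
Squared diffs: [5.2882, 0.0383, 3.9573]
Distance = sqrt(9.2838) = 3.0469


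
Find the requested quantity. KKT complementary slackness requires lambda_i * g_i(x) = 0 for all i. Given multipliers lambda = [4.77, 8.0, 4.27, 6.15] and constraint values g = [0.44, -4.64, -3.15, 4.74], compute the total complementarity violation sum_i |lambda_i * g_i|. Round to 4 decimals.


KKT complementary slackness check:
lambda_1 * g_1 = 4.77 * 0.44 = 2.0988
lambda_2 * g_2 = 8.0 * -4.64 = -37.12
lambda_3 * g_3 = 4.27 * -3.15 = -13.4505
lambda_4 * g_4 = 6.15 * 4.74 = 29.151
Total violation = 2.0988 + 37.12 + 13.4505 + 29.151 = 81.8203


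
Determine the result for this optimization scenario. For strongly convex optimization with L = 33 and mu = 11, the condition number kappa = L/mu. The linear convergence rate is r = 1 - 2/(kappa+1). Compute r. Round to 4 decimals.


Step 1: Compute the condition number.
kappa = L/mu = 33/11 = 3.0
Step 2: Compute the convergence rate.
r = 1 - 2/(kappa + 1) = 1 - 2*mu/(L + mu) = (L - mu)/(L + mu) = 22/44 = 0.5


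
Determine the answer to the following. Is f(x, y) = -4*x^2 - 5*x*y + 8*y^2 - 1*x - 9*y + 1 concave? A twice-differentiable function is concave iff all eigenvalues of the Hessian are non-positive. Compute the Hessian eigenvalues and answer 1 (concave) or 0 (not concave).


The Hessian of f(x,y) = -4*x^2 - 5*x*y + 8*y^2 - 1*x - 9*y + 1 is:
H = [[-8, -5], [-5, 16]]
Trace = -8 + 16 = 8
Determinant = -8*16 - (-5)^2 = -153
Discriminant = (8)^2 - 4*-153 = 676.0
Eigenvalues: lambda_1 = -9.0, lambda_2 = 17.0
The function is not concave.

0


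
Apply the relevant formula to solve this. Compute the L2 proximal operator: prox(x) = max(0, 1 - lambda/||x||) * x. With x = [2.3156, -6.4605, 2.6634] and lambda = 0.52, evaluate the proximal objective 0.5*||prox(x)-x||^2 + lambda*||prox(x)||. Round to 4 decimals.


Step 1: Compute ||x||.
||x|| = 7.3616
Step 2: Compute scaling factor.
scale = max(0, 1 - 0.52/7.3616) = 0.9294
Step 3: prox(x) = [2.152, -6.0042, 2.4753]
||prox(x)|| = 6.8416
Step 4: Proximal objective.
0.5*||prox-x||^2 = 0.1352
lambda*||prox|| = 3.5576
Total = 3.6929


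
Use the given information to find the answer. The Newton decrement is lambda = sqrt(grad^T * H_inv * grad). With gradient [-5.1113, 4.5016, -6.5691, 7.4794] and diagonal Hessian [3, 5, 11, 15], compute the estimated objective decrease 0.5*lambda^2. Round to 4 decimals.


Step 1: H is diagonal, so H^(-1) * g = [-1.7038, 0.9003, -0.5972, 0.4986].
Step 2: g^T H^(-1) g = sum_i g_i^2 / H_ii
  = (-5.1113)^2/3 + (4.5016)^2/5 + (-6.5691)^2/11 + (7.4794)^2/15
  = 8.7085 + 4.0529 + 3.923 + 3.7294 = 20.4138
Step 3: Objective decrease = 0.5 * g^T H^(-1) g = 10.2069


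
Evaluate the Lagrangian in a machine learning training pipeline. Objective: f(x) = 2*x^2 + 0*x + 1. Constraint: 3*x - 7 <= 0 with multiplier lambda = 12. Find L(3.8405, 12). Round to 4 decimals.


Step 1: Evaluate f(x).
f(3.8405) = 2*3.8405^2 + 0*3.8405 + 1 = 30.4989
Step 2: Evaluate g(x).
g(3.8405) = 3*3.8405 - 7 = 4.5215
Step 3: Compute Lagrangian.
L = 30.4989 + 12*4.5215 = 84.7569


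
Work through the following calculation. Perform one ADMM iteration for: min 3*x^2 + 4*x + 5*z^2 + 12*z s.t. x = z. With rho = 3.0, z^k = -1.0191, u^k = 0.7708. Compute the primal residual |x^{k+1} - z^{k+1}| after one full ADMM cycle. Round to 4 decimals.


ADMM iteration with rho = 3.0, z^k = -1.0191, u^k = 0.7708
Step 1: x-update.
Minimize 3*x^2 + 4*x + (3.0/2)*(x + 1.0191 + 0.7708)^2
FOC: (2*3 + 3.0)*x = -4 + 3.0*(-1.0191 - 0.7708)
x^{k+1} = -1.0411
Step 2: z-update.
Minimize 5*z^2 + 12*z + (3.0/2)*(-1.0411 - z + 0.7708)^2
FOC: (2*5 + 3.0)*z = -12 + 3.0*(-1.0411 + 0.7708)
z^{k+1} = -0.9854
Step 3: u-update.
u^{k+1} = 0.7708 - 1.0411 + 0.9854 = 0.7152
Step 4: Primal residual = |-1.0411 + 0.9854| = 0.0556


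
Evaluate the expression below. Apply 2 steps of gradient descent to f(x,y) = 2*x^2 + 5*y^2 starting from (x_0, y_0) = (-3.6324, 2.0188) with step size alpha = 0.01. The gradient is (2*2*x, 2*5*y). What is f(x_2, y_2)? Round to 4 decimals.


Gradient descent on f(x,y) = 2*x^2 + 5*y^2.
Starting point: (-3.6324, 2.0188), alpha = 0.01
Step 1: grad_x = 2*2*-3.6324 = -14.5296, grad_y = 2*5*2.0188 = 20.188
  x_1 = -3.6324 - 0.01*-14.5296 = -3.4871
  y_1 = 2.0188 - 0.01*20.188 = 1.8169
Step 2: grad_x = 2*2*-3.4871 = -13.9484, grad_y = 2*5*1.8169 = 18.1692
  x_2 = -3.4871 - 0.01*-13.9484 = -3.3476
  y_2 = 1.8169 - 0.01*18.1692 = 1.6352
f(-3.3476, 1.6352) = 2*(-3.3476)^2 + 5*1.6352^2 = 35.783


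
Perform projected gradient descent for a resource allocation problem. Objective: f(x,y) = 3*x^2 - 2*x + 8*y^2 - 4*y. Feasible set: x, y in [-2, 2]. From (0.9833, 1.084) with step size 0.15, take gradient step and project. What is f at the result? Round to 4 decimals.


Step 1: Compute gradient at (0.9833, 1.084).
grad_x = 2*3*0.9833 - 2 = 3.8998
grad_y = 2*8*1.084 - 4 = 13.344
Step 2: Gradient step.
x_raw = 0.9833 - 0.15*3.8998 = 0.3983
y_raw = 1.084 - 0.15*13.344 = -0.9176
Step 3: Project onto [-2, 2].
x_proj = clip(0.3983) = 0.3983
y_proj = clip(-0.9176) = -0.9176
Step 4: Evaluate f.
f(0.3983, -0.9176) = 10.0857


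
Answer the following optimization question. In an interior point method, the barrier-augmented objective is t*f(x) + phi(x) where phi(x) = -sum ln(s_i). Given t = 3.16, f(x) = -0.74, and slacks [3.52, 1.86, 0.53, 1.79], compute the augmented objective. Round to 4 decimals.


Step 1: Compute log-barrier.
ln values: [1.2585, 0.6206, -0.6349, 0.5822]
phi = -(1.2585 + 0.6206 - 0.6349 + 0.5822) = -1.8264
Step 2: Compute augmented objective.
t*f(x) = 3.16*-0.74 = -2.3384
Total = -2.3384 - 1.8264 = -4.1648


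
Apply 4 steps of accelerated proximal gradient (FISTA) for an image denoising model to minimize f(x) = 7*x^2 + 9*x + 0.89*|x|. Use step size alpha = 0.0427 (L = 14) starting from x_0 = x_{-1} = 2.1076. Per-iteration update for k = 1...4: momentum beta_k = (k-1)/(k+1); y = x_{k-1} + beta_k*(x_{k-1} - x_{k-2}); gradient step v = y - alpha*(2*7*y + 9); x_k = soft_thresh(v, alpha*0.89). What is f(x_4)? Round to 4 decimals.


FISTA on f(x) = 7*x^2 + 9*x + 0.89*|x|
L = 14, alpha = 0.0427
Iteration 1: beta = 0.0, y = 2.1076 + 0.0*(2.1076 - 2.1076) = 2.1076
  grad(y) = 38.5064, v = y - alpha*grad = 0.4634
  prox(v) = soft_thresh(0.4634, 0.038) = 0.4254
Iteration 2: beta = 0.3333, y = 0.4254 + 0.3333*(0.4254 - 2.1076) = -0.1354
  grad(y) = 7.1048, v = y - alpha*grad = -0.4387
  prox(v) = soft_thresh(-0.4387, 0.038) = -0.4007
Iteration 3: beta = 0.5, y = -0.4007 + 0.5*(-0.4007 - 0.4254) = -0.8138
  grad(y) = -2.3932, v = y - alpha*grad = -0.7116
  prox(v) = soft_thresh(-0.7116, 0.038) = -0.6736
Iteration 4: beta = 0.6, y = -0.6736 + 0.6*(-0.6736 + 0.4007) = -0.8373
  grad(y) = -2.7226, v = y - alpha*grad = -0.7211
  prox(v) = soft_thresh(-0.7211, 0.038) = -0.6831
f(x_4) = 7*(-0.6831)^2 + 9*(-0.6831) + 0.89*|-0.6831| = -2.2736


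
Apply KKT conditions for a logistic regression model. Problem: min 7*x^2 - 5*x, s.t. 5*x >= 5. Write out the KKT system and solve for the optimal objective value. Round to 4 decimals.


Step 1: Try lambda = 0 (constraint inactive).
x_unc = 5/(2*7) = 0.3571
Check: 5*0.3571 = 1.7855 < 5 -- violated!
Step 2: Constraint must be active: 5*x = 5
x* = 5/5 = 1.0
lambda = (2*7*1.0 - 5)/5 = 1.8
Step 3: Compute optimal value.
f(x*) = 7*1.0^2 - 5*1.0 = 2.0


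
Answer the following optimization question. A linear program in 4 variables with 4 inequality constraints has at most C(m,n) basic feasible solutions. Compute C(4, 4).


Each vertex corresponds to some choice of n active constraints out of m, so the number of vertices is at most C(m, n) = m! / (n!(m-n)!).
m = 4, n = 4
Numerator: 4 * 3 * 2 * 1
Denominator: 4! = 24
C(4, 4) = 1


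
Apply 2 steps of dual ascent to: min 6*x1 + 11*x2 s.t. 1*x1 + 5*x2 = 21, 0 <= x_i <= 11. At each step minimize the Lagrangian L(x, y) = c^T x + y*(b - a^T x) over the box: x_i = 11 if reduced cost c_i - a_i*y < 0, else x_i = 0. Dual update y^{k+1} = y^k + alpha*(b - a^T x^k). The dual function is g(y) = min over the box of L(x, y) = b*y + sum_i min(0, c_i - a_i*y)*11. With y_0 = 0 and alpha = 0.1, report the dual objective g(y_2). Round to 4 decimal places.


Dual ascent for LP: min 6*x1 + 11*x2, 1*x1 + 5*x2 = 21, 0 <= x_i <= 11
Step 1: y^k = 0.0, reduced costs: (6.0, 11.0)
  x^k = (0.0, 0.0), subgradient = b - a^T x = 21.0
  y^{k+1} = 0.0 + 0.1*21.0 = 2.1
Step 2: y^k = 2.1, reduced costs: (3.9, 0.5)
  x^k = (0.0, 0.0), subgradient = b - a^T x = 21.0
  y^{k+1} = 2.1 + 0.1*21.0 = 4.2
Dual objective at y_2 = 4.2: reduced costs (1.8, -10.0), box minimizer x = (0.0, 11.0)
g(y_2) = b*y + (c1 - a1*y)*x1 + (c2 - a2*y)*x2 = 21*4.2 + 1.8*0.0 + (-10.0)*11.0 = 88.2 + 0.0 - 110.0 = -21.8


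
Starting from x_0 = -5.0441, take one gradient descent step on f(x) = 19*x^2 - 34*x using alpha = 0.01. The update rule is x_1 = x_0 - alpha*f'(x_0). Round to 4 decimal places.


We compute the gradient at x_0 and apply the update.
f'(x) = 38*x - 34
f'(-5.0441) = 38*-5.0441 - 34 = -225.6758
x_1 = -5.0441 - 0.01*-225.6758 = -2.7873


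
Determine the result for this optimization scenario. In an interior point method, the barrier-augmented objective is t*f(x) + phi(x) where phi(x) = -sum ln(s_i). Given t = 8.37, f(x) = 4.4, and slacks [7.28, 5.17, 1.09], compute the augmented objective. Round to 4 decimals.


Step 1: Compute log-barrier.
ln values: [1.9851, 1.6429, 0.0862]
phi = -(1.9851 + 1.6429 + 0.0862) = -3.7142
Step 2: Compute augmented objective.
t*f(x) = 8.37*4.4 = 36.828
Total = 36.828 - 3.7142 = 33.1138


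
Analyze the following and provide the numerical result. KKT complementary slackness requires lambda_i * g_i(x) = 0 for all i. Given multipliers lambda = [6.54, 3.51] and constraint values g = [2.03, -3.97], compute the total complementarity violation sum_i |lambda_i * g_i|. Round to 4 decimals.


KKT complementary slackness check:
lambda_1 * g_1 = 6.54 * 2.03 = 13.2762
lambda_2 * g_2 = 3.51 * -3.97 = -13.9347
Total violation = 13.2762 + 13.9347 = 27.2109


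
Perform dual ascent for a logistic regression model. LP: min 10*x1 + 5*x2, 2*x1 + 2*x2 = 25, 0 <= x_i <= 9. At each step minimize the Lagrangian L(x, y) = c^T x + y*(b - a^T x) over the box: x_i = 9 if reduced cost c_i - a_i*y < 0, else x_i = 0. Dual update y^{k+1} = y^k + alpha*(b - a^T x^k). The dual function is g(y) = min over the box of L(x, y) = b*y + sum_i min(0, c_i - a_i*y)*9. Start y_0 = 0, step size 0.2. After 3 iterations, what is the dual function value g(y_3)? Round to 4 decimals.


Dual ascent for LP: min 10*x1 + 5*x2, 2*x1 + 2*x2 = 25, 0 <= x_i <= 9
Step 1: y^k = 0.0, reduced costs: (10.0, 5.0)
  x^k = (0.0, 0.0), subgradient = b - a^T x = 25.0
  y^{k+1} = 0.0 + 0.2*25.0 = 5.0
Step 2: y^k = 5.0, reduced costs: (0.0, -5.0)
  x^k = (0.0, 9.0), subgradient = b - a^T x = 7.0
  y^{k+1} = 5.0 + 0.2*7.0 = 6.4
Step 3: y^k = 6.4, reduced costs: (-2.8, -7.8)
  x^k = (9.0, 9.0), subgradient = b - a^T x = -11.0
  y^{k+1} = 6.4 + 0.2*-11.0 = 4.2
Dual objective at y_3 = 4.2: reduced costs (1.6, -3.4), box minimizer x = (0.0, 9.0)
g(y_3) = b*y + (c1 - a1*y)*x1 + (c2 - a2*y)*x2 = 25*4.2 + 1.6*0.0 + (-3.4)*9.0 = 105.0 + 0.0 - 30.6 = 74.4


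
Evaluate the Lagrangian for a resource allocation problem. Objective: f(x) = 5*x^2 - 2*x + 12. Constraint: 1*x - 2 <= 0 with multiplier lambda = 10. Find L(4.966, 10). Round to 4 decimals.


Step 1: Evaluate f(x).
f(4.966) = 5*4.966^2 - 2*4.966 + 12 = 125.3738
Step 2: Evaluate g(x).
g(4.966) = 1*4.966 - 2 = 2.966
Step 3: Compute Lagrangian.
L = 125.3738 + 10*2.966 = 155.0338


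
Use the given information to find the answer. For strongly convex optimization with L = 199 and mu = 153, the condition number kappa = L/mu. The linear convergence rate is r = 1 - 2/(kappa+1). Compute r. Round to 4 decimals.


Step 1: Compute the condition number.
kappa = L/mu = 199/153 = 1.3007
Step 2: Compute the convergence rate.
r = 1 - 2/(kappa + 1) = 1 - 2*mu/(L + mu) = (L - mu)/(L + mu) = 46/352 = 0.1307


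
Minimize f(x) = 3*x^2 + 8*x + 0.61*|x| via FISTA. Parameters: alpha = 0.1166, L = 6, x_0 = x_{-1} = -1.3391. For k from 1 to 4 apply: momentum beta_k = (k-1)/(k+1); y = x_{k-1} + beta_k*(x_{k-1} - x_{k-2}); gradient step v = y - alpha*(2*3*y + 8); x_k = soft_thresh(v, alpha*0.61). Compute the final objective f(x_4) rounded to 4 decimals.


FISTA on f(x) = 3*x^2 + 8*x + 0.61*|x|
L = 6, alpha = 0.1166
Iteration 1: beta = 0.0, y = -1.3391 + 0.0*(-1.3391 + 1.3391) = -1.3391
  grad(y) = -0.0346, v = y - alpha*grad = -1.3351
  prox(v) = soft_thresh(-1.3351, 0.0711) = -1.2639
Iteration 2: beta = 0.3333, y = -1.2639 + 0.3333*(-1.2639 + 1.3391) = -1.2389
  grad(y) = 0.5667, v = y - alpha*grad = -1.305
  prox(v) = soft_thresh(-1.305, 0.0711) = -1.2338
Iteration 3: beta = 0.5, y = -1.2338 + 0.5*(-1.2338 + 1.2639) = -1.2188
  grad(y) = 0.6873, v = y - alpha*grad = -1.2989
  prox(v) = soft_thresh(-1.2989, 0.0711) = -1.2278
Iteration 4: beta = 0.6, y = -1.2278 + 0.6*(-1.2278 + 1.2338) = -1.2242
  grad(y) = 0.655, v = y - alpha*grad = -1.3005
  prox(v) = soft_thresh(-1.3005, 0.0711) = -1.2294
f(x_4) = 3*(-1.2294)^2 + 8*(-1.2294) + 0.61*|-1.2294| = -4.551


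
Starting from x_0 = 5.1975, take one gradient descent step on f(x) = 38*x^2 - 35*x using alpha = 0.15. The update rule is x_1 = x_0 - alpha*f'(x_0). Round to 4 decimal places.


We compute the gradient at x_0 and apply the update.
f'(x) = 76*x - 35
f'(5.1975) = 76*5.1975 - 35 = 360.01
x_1 = 5.1975 - 0.15*360.01 = -48.804


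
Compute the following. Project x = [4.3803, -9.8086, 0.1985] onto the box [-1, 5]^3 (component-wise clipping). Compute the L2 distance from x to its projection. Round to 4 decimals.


Project each component onto [-1, 5].
clip(4.3803) = 4.3803, clip(-9.8086) = -1.0, clip(0.1985) = 0.1985
Projection = [4.3803, -1.0, 0.1985]
Squared diffs: [0.0, 77.5914, 0.0]
Distance = sqrt(77.5914) = 8.8086


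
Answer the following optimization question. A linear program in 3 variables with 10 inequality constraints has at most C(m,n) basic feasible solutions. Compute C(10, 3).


Each vertex corresponds to some choice of n active constraints out of m, so the number of vertices is at most C(m, n) = m! / (n!(m-n)!).
m = 10, n = 3
Numerator: 10 * 9 * 8
Denominator: 3! = 6
C(10, 3) = 120


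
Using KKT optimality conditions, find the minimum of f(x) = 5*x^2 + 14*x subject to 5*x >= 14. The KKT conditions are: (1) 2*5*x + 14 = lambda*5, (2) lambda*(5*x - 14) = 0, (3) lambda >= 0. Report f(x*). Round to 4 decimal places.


Step 1: Try lambda = 0 (constraint inactive).
x_unc = -14/(2*5) = -1.4
Check: 5*-1.4 = -7.0 < 14 -- violated!
Step 2: Constraint must be active: 5*x = 14
x* = 14/5 = 2.8
lambda = (2*5*2.8 + 14)/5 = 8.4
Step 3: Compute optimal value.
f(x*) = 5*2.8^2 + 14*2.8 = 78.4


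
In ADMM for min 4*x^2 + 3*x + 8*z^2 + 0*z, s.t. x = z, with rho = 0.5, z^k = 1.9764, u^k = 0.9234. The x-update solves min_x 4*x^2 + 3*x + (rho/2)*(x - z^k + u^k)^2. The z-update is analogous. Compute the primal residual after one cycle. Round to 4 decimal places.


ADMM iteration with rho = 0.5, z^k = 1.9764, u^k = 0.9234
Step 1: x-update.
Minimize 4*x^2 + 3*x + (0.5/2)*(x - 1.9764 + 0.9234)^2
FOC: (2*4 + 0.5)*x = -3 + 0.5*(1.9764 - 0.9234)
x^{k+1} = -0.291
Step 2: z-update.
Minimize 8*z^2 + 0*z + (0.5/2)*(-0.291 - z + 0.9234)^2
FOC: (2*8 + 0.5)*z = 0 + 0.5*(-0.291 + 0.9234)
z^{k+1} = 0.0192
Step 3: u-update.
u^{k+1} = 0.9234 - 0.291 - 0.0192 = 0.6132
Step 4: Primal residual = |-0.291 - 0.0192| = 0.3102


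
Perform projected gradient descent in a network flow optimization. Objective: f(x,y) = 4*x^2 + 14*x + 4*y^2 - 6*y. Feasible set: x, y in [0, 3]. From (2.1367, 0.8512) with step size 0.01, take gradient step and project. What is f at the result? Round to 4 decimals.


Step 1: Compute gradient at (2.1367, 0.8512).
grad_x = 2*4*2.1367 + 14 = 31.0936
grad_y = 2*4*0.8512 - 6 = 0.8096
Step 2: Gradient step.
x_raw = 2.1367 - 0.01*31.0936 = 1.8258
y_raw = 0.8512 - 0.01*0.8096 = 0.8431
Step 3: Project onto [0, 3].
x_proj = clip(1.8258) = 1.8258
y_proj = clip(0.8431) = 0.8431
Step 4: Evaluate f.
f(1.8258, 0.8431) = 36.679


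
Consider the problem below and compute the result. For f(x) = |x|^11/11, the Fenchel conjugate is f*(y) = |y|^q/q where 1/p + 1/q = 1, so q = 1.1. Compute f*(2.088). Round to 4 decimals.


The conjugate exponent q satisfies 1/p + 1/q = 1.
p = 11, so q = 11/(11 - 1) = 1.1
|y|^q = 2.088^1.1 = 2.2475
f*(2.088) = 2.2475 / 1.1 = 2.0432
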